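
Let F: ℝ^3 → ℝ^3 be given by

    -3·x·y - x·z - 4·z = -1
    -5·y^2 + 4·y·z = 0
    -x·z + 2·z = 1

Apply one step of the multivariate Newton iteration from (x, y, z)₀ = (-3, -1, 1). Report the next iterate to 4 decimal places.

(-1.0679, -0.4753, 0.5864)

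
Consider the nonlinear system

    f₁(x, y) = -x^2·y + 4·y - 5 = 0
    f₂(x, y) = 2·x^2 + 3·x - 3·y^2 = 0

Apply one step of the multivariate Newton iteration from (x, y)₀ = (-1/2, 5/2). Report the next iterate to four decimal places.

(-0.2955, 1.1970)

At (-1/2, 5/2): F = (4.3750, -19.7500).
Jacobian J = [[-2·x·y, -x^2 + 4], [4·x + 3, -6·y]].
At the point, J = [[2.5000, 3.7500], [1.0000, -15.0000]] (det J = -41.2500).
Solving J·Δ = −F gives Δ = (0.2045, -1.3030).
Then the next iterate is (x, y)₁ = (-0.2955, 1.1970).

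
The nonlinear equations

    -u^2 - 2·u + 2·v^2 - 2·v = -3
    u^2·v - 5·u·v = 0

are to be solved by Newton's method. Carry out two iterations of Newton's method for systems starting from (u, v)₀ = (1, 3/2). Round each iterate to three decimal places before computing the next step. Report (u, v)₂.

(0.804, -0.378)

At (1, 3/2): F = (1.500, -6.000).
Jacobian J = [[-2·u - 2, 4·v - 2], [2·u·v - 5·v, u^2 - 5·u]].
At the point, J = [[-4.000, 4.000], [-4.500, -4.000]] (det J = 34.000).
Solving J·Δ = −F gives Δ = (-0.529, -0.904).
Then the next iterate is (u, v)₁ = (0.471, 0.596).
Round to (0.471, 0.596) and repeat: F = (1.35459, -1.27136), J = [[-2.942, 0.384], [-2.41857, -2.13316]].
Δ = (0.333, -0.974), so (u, v)₂ = (0.804, -0.378).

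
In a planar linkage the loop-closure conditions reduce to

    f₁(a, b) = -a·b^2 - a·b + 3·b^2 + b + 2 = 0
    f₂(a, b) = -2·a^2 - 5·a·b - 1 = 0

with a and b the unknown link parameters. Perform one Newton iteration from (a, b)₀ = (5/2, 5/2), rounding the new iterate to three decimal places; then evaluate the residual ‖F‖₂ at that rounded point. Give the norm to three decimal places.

4.734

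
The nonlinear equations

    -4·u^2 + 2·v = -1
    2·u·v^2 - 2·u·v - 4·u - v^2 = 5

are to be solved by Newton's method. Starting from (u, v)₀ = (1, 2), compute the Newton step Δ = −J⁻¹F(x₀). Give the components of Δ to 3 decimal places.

(1.250, 4.500)

At (1, 2): F = (1.000, -9.000).
Jacobian J = [[-8·u, 2], [2·v^2 - 2·v - 4, 4·u·v - 2·u - 2·v]].
At the point, J = [[-8.000, 2.000], [0.000, 2.000]] (det J = -16.000).
Solving J·Δ = −F gives Δ = (1.250, 4.500).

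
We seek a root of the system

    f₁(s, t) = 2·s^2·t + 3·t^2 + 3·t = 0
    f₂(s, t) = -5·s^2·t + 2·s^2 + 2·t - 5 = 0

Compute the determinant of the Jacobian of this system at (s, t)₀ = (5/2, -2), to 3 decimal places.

375.000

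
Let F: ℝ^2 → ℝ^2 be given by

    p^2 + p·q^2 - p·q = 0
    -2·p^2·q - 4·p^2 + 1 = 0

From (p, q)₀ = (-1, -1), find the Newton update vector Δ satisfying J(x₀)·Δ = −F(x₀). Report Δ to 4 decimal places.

(0.4167, 0.3333)

At (-1, -1): F = (-1.0000, -1.0000).
Jacobian J = [[2·p + q^2 - q, 2·p·q - p], [-4·p·q - 8·p, -2·p^2]].
At the point, J = [[0.0000, 3.0000], [4.0000, -2.0000]] (det J = -12.0000).
Solving J·Δ = −F gives Δ = (0.4167, 0.3333).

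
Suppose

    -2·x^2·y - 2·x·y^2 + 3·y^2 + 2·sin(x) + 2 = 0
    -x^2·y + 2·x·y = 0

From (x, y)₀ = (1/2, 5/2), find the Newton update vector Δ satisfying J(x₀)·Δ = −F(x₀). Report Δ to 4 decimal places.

(-0.2012, -1.8292)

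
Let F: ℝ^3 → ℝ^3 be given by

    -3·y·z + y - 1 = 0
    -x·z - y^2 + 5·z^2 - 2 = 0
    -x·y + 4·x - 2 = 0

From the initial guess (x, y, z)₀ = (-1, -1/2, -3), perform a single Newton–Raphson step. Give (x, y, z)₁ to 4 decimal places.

At (-1, -1/2, -3): F = (-6.0000, 39.7500, -6.5000).
Jacobian J = [[0, -3·z + 1, -3·y], [-z, -2·y, -x + 10·z], [-y + 4, -x, 0]].
At the point, J = [[0.0000, 10.0000, 1.5000], [3.0000, 1.0000, -29.0000], [4.5000, 1.0000, 0.0000]] (det J = -1307.2500).
Solving J·Δ = −F gives Δ = (1.3619, 0.3713, 1.5244).
Then the next iterate is (x, y, z)₁ = (0.3619, -0.1287, -1.4756).

(0.3619, -0.1287, -1.4756)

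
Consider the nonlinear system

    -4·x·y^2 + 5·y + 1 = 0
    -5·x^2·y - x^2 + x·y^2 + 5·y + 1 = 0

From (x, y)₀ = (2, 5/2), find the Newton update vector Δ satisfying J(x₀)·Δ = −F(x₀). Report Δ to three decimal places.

At (2, 5/2): F = (-36.500, -28.000).
Jacobian J = [[-4·y^2, -8·x·y + 5], [-10·x·y - 2·x + y^2, -5·x^2 + 2·x·y + 5]].
At the point, J = [[-25.000, -35.000], [-47.750, -5.000]] (det J = -1546.250).
Solving J·Δ = −F gives Δ = (-0.516, -0.674).

(-0.516, -0.674)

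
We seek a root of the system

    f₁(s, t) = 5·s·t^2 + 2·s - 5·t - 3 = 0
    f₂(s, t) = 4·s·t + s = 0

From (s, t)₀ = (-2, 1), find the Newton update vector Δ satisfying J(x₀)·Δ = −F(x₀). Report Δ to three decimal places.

At (-2, 1): F = (-22.000, -10.000).
Jacobian J = [[5·t^2 + 2, 10·s·t - 5], [4·t + 1, 4·s]].
At the point, J = [[7.000, -25.000], [5.000, -8.000]] (det J = 69.000).
Solving J·Δ = −F gives Δ = (1.072, -0.580).

(1.072, -0.580)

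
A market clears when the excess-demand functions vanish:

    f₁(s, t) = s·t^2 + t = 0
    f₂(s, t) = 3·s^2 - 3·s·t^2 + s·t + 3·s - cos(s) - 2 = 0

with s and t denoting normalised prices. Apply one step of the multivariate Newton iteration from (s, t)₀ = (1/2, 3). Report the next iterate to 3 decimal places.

(-1.563, 5.767)

At (1/2, 3): F = (7.500, -12.62758).
Jacobian J = [[t^2, 2·s·t + 1], [6·s - 3·t^2 + t + sin(s) + 3, -6·s·t + s]].
At the point, J = [[9.000, 4.000], [-17.52057, -8.500]] (det J = -6.41770).
Solving J·Δ = −F gives Δ = (-2.063, 2.767).
Then the next iterate is (s, t)₁ = (-1.563, 5.767).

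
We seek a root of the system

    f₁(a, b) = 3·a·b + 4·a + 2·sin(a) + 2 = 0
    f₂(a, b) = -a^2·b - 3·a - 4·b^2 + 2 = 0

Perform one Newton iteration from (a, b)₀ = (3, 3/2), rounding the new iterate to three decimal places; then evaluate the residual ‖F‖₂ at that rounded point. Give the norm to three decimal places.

At (3, 3/2): F = (27.78224, -29.500).
Jacobian J = [[3·b + 2·cos(a) + 4, 3·a], [-2·a·b - 3, -a^2 - 8·b]].
At the point, J = [[6.52002, 9.000], [-12.000, -21.000]] (det J = -28.92032).
Solving J·Δ = −F gives Δ = (-10.993, 4.877).
Then the next iterate is (a, b)₁ = (-7.993, 6.377).
Re-evaluating at (-7.993, 6.377): F = (-184.86679, -544.09960), so ‖F‖₂ = 574.648.

574.648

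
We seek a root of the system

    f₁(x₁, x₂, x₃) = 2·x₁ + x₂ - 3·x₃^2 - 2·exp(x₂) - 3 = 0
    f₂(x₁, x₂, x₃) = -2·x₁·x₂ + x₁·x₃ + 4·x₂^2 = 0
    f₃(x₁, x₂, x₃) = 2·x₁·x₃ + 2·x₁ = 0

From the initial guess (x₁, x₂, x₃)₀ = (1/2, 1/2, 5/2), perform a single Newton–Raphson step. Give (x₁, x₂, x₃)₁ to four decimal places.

At (1/2, 1/2, 5/2): F = (-23.547443, 1.7500, 3.5000).
Jacobian J = [[2, -2·exp(x₂) + 1, -6·x₃], [-2·x₂ + x₃, -2·x₁ + 8·x₂, x₁], [2·x₃ + 2, 0, 2·x₁]].
At the point, J = [[2.0000, -2.297443, -15.0000], [1.5000, 3.0000, 0.5000], [7.0000, 0.0000, 1.0000]] (det J = 316.405115).
Solving J·Δ = −F gives Δ = (-0.2745, -0.1830, -1.5784).
Then the next iterate is (x₁, x₂, x₃)₁ = (0.2255, 0.3170, 0.9216).

(0.2255, 0.3170, 0.9216)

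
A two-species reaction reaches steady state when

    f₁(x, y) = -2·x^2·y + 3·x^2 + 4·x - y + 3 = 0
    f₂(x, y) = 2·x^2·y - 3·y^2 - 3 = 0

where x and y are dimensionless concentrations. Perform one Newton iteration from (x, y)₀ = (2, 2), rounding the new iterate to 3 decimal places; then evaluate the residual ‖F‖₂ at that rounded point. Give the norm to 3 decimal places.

0.669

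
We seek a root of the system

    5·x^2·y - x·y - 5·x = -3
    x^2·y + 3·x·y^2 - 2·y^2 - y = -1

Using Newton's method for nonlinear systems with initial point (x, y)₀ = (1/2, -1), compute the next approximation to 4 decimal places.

(0.2333, -3.8667)

At (1/2, -1): F = (-0.2500, 1.2500).
Jacobian J = [[10·x·y - y - 5, 5·x^2 - x], [2·x·y + 3·y^2, x^2 + 6·x·y - 4·y - 1]].
At the point, J = [[-9.0000, 0.7500], [2.0000, 0.2500]] (det J = -3.7500).
Solving J·Δ = −F gives Δ = (-0.2667, -2.8667).
Then the next iterate is (x, y)₁ = (0.2333, -3.8667).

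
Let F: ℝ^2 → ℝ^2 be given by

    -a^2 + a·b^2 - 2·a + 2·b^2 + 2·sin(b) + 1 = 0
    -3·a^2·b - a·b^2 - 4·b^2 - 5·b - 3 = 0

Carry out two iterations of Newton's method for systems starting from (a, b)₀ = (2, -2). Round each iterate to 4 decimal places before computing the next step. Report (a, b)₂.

(1.1917, -1.2639)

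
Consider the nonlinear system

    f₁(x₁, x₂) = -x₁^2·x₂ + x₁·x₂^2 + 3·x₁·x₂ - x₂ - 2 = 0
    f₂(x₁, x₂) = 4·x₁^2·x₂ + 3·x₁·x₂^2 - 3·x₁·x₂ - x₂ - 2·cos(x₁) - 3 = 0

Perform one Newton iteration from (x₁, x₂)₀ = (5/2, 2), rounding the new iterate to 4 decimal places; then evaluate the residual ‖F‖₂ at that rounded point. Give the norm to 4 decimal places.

16.9504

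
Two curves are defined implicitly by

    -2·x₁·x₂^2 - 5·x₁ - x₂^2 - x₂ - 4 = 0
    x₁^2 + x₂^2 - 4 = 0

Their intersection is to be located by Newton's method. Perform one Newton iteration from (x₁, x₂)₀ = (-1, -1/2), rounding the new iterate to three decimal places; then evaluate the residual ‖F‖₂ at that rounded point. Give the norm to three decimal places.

At (-1, -1/2): F = (1.750, -2.750).
Jacobian J = [[-2·x₂^2 - 5, -4·x₁·x₂ - 2·x₂ - 1], [2·x₁, 2·x₂]].
At the point, J = [[-5.500, -2.000], [-2.000, -1.000]] (det J = 1.500).
Solving J·Δ = −F gives Δ = (4.833, -12.417).
Then the next iterate is (x₁, x₂)₁ = (3.833, -12.917).
Re-evaluating at (3.833, -12.917): F = (-1456.16047, 177.54078), so ‖F‖₂ = 1466.944.

1466.944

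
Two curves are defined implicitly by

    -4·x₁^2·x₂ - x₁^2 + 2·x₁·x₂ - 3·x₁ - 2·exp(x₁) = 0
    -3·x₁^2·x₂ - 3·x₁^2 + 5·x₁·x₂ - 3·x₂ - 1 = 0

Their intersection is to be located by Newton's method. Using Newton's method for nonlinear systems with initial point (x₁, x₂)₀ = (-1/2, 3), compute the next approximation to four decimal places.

(-0.5971, -0.6995)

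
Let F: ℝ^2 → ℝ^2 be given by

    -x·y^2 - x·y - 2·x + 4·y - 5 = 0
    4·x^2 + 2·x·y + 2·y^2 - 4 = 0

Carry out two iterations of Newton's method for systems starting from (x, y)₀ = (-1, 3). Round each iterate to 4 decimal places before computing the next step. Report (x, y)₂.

At (-1, 3): F = (21.0000, 12.0000).
Jacobian J = [[-y^2 - y - 2, -2·x·y - x + 4], [8·x + 2·y, 2·x + 4·y]].
At the point, J = [[-14.0000, 11.0000], [-2.0000, 10.0000]] (det J = -118.0000).
Solving J·Δ = −F gives Δ = (0.6610, -1.0678).
Then the next iterate is (x, y)₁ = (-0.3390, 1.9322).
Round to (-0.3390, 1.9322) and repeat: F = (5.327437, 2.616446), J = [[-7.665597, 5.649032], [1.1524, 7.0508]].
Δ = (0.3762, -0.4326), so (x, y)₂ = (0.0372, 1.4996).

(0.0372, 1.4996)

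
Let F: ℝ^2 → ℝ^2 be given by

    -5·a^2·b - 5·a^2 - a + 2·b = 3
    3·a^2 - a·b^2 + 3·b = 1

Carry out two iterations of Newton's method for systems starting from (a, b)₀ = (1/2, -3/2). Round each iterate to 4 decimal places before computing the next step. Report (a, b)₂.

At (1/2, -3/2): F = (-5.8750, -5.8750).
Jacobian J = [[-10·a·b - 10·a - 1, -5·a^2 + 2], [6·a - b^2, -2·a·b + 3]].
At the point, J = [[1.5000, 0.7500], [0.7500, 4.5000]] (det J = 6.1875).
Solving J·Δ = −F gives Δ = (3.5606, 0.7121).
Then the next iterate is (a, b)₁ = (4.0606, -0.7879).
Round to (4.0606, -0.7879) and repeat: F = (-26.122425, 43.580952), J = [[-9.612533, -80.442362], [23.742814, 9.398693]].
Δ = (-1.7918, -0.1106), so (a, b)₂ = (2.2688, -0.8985).

(2.2688, -0.8985)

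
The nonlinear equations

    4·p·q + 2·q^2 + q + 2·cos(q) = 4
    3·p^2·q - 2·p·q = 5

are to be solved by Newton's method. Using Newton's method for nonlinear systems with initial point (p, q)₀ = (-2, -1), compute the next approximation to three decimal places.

(-0.519, -0.983)

At (-2, -1): F = (6.08060, -21.000).
Jacobian J = [[4·q, 4·p + 4·q - 2·sin(q) + 1], [6·p·q - 2·q, 3·p^2 - 2·p]].
At the point, J = [[-4.000, -9.31706], [14.000, 16.000]] (det J = 66.43881).
Solving J·Δ = −F gives Δ = (1.481, 0.017).
Then the next iterate is (p, q)₁ = (-0.519, -0.983).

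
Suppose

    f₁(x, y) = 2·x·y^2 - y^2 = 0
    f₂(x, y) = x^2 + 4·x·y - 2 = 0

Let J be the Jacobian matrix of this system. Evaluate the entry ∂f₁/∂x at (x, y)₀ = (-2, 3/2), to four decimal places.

∂f₁/∂x = 2·y^2.
At (-2, 3/2) this is 4.5000.

4.5000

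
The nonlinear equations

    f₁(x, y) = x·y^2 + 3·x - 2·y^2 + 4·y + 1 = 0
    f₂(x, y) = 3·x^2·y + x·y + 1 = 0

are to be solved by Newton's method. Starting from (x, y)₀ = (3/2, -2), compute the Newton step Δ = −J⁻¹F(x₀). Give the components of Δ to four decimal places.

At (3/2, -2): F = (-4.5000, -15.5000).
Jacobian J = [[y^2 + 3, 2·x·y - 4·y + 4], [6·x·y + y, 3·x^2 + x]].
At the point, J = [[7.0000, 6.0000], [-20.0000, 8.2500]] (det J = 177.7500).
Solving J·Δ = −F gives Δ = (-0.3143, 1.1167).

(-0.3143, 1.1167)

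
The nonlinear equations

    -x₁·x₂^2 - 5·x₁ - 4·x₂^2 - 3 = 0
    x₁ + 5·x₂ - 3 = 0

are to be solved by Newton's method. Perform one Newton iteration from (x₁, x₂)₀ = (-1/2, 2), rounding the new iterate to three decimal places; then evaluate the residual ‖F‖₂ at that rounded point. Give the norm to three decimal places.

4.868

At (-1/2, 2): F = (-14.500, 6.500).
Jacobian J = [[-x₂^2 - 5, -2·x₁·x₂ - 8·x₂], [1, 5]].
At the point, J = [[-9.000, -14.000], [1.000, 5.000]] (det J = -31.000).
Solving J·Δ = −F gives Δ = (0.597, -1.419).
Then the next iterate is (x₁, x₂)₁ = (0.097, 0.581).
Re-evaluating at (0.097, 0.581): F = (-4.86799, 0.002), so ‖F‖₂ = 4.868.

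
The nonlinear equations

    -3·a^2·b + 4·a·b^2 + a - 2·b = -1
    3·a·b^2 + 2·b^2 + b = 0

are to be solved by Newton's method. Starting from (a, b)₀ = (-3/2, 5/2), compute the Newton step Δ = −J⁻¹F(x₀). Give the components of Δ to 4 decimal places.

At (-3/2, 5/2): F = (-59.8750, -13.1250).
Jacobian J = [[-6·a·b + 4·b^2 + 1, -3·a^2 + 8·a·b - 2], [3·b^2, 6·a·b + 4·b + 1]].
At the point, J = [[48.5000, -38.7500], [18.7500, -11.5000]] (det J = 168.8125).
Solving J·Δ = −F gives Δ = (-1.0661, -2.8795).

(-1.0661, -2.8795)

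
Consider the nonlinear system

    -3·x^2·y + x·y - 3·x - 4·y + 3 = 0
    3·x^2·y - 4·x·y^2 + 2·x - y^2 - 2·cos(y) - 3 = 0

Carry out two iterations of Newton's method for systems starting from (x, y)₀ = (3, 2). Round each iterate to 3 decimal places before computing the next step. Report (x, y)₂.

At (3, 2): F = (-62.000, 5.83229).
Jacobian J = [[-6·x·y + y - 3, -3·x^2 + x - 4], [6·x·y - 4·y^2 + 2, 3·x^2 - 8·x·y - 2·y + 2·sin(y)]].
At the point, J = [[-37.000, -28.000], [22.000, -23.18141]] (det J = 1473.71199).
Solving J·Δ = −F gives Δ = (-1.086, -0.779).
Then the next iterate is (x, y)₁ = (1.914, 1.221).
Round to (1.914, 1.221) and repeat: F = (-18.70803, 0.65689), J = [[-15.80096, -13.07619], [10.05860, -8.26888]].
Δ = (-0.623, -0.678), so (x, y)₂ = (1.291, 0.543).

(1.291, 0.543)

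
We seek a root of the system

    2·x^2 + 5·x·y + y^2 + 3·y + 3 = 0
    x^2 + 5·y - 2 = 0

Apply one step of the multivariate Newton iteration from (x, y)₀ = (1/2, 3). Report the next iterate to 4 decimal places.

At (1/2, 3): F = (29.0000, 13.2500).
Jacobian J = [[4·x + 5·y, 5·x + 2·y + 3], [2·x, 5]].
At the point, J = [[17.0000, 11.5000], [1.0000, 5.0000]] (det J = 73.5000).
Solving J·Δ = −F gives Δ = (0.1003, -2.6701).
Then the next iterate is (x, y)₁ = (0.6003, 0.3299).

(0.6003, 0.3299)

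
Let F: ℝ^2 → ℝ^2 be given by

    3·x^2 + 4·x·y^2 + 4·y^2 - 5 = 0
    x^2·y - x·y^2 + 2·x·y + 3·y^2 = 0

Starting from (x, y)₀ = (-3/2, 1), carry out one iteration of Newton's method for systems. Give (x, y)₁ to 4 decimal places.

(-1.2373, 0.6091)

At (-3/2, 1): F = (-0.2500, 3.7500).
Jacobian J = [[6·x + 4·y^2, 8·x·y + 8·y], [2·x·y - y^2 + 2·y, x^2 - 2·x·y + 2·x + 6·y]].
At the point, J = [[-5.0000, -4.0000], [-2.0000, 8.2500]] (det J = -49.2500).
Solving J·Δ = −F gives Δ = (0.2627, -0.3909).
Then the next iterate is (x, y)₁ = (-1.2373, 0.6091).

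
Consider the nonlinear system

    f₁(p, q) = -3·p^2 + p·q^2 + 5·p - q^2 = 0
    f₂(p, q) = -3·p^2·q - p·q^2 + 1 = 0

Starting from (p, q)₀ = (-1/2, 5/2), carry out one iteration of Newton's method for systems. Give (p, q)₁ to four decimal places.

At (-1/2, 5/2): F = (-12.6250, 2.2500).
Jacobian J = [[-6·p + q^2 + 5, 2·p·q - 2·q], [-6·p·q - q^2, -3·p^2 - 2·p·q]].
At the point, J = [[14.2500, -7.5000], [1.2500, 1.7500]] (det J = 34.3125).
Solving J·Δ = −F gives Δ = (0.1521, -1.3944).
Then the next iterate is (p, q)₁ = (-0.3479, 1.1056).

(-0.3479, 1.1056)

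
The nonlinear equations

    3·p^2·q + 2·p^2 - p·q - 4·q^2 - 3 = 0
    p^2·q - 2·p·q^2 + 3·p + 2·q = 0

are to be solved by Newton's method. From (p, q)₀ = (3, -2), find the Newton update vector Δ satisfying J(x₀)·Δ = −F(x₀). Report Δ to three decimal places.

At (3, -2): F = (-49.000, -37.000).
Jacobian J = [[6·p·q + 4·p - q, 3·p^2 - p - 8·q], [2·p·q - 2·q^2 + 3, p^2 - 4·p·q + 2]].
At the point, J = [[-22.000, 40.000], [-17.000, 35.000]] (det J = -90.000).
Solving J·Δ = −F gives Δ = (-2.611, -0.211).

(-2.611, -0.211)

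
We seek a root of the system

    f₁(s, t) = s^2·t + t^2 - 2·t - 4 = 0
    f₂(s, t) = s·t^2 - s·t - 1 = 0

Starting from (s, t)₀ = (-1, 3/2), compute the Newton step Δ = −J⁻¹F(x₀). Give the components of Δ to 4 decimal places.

At (-1, 3/2): F = (-3.2500, -1.7500).
Jacobian J = [[2·s·t, s^2 + 2·t - 2], [t^2 - t, 2·s·t - s]].
At the point, J = [[-3.0000, 2.0000], [0.7500, -2.0000]] (det J = 4.5000).
Solving J·Δ = −F gives Δ = (-2.2222, -1.7083).

(-2.2222, -1.7083)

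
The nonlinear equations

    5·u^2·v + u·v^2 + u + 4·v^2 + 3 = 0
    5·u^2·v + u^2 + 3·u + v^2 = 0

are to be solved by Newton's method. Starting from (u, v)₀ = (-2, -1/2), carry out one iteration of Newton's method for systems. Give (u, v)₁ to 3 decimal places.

At (-2, -1/2): F = (-8.500, -11.750).
Jacobian J = [[10·u·v + v^2 + 1, 5·u^2 + 2·u·v + 8·v], [10·u·v + 2·u + 3, 5·u^2 + 2·v]].
At the point, J = [[11.250, 18.000], [9.000, 19.000]] (det J = 51.750).
Solving J·Δ = −F gives Δ = (-0.966, 1.076).
Then the next iterate is (u, v)₁ = (-2.966, 0.576).

(-2.966, 0.576)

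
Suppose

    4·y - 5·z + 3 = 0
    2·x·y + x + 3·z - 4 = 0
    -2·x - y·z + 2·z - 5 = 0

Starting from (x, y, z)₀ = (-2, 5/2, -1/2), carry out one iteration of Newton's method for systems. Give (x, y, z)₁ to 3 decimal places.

(-3.731, -9.115, -6.692)

At (-2, 5/2, -1/2): F = (15.500, -17.500, -0.750).
Jacobian J = [[0, 4, -5], [2·y + 1, 2·x, 3], [-2, -z, -y + 2]].
At the point, J = [[0.000, 4.000, -5.000], [6.000, -4.000, 3.000], [-2.000, 0.500, -0.500]] (det J = 13.000).
Solving J·Δ = −F gives Δ = (-1.731, -11.615, -6.192).
Then the next iterate is (x, y, z)₁ = (-3.731, -9.115, -6.692).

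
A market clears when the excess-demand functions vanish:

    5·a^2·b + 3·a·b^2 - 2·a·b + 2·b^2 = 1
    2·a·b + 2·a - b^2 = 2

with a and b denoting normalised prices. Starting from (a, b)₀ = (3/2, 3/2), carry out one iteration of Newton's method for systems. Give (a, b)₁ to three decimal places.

At (3/2, 3/2): F = (26.000, 3.250).
Jacobian J = [[10·a·b + 3·b^2 - 2·b, 5·a^2 + 6·a·b - 2·a + 4·b], [2·b + 2, 2·a - 2·b]].
At the point, J = [[26.250, 27.750], [5.000, 0.000]] (det J = -138.750).
Solving J·Δ = −F gives Δ = (-0.650, -0.322).
Then the next iterate is (a, b)₁ = (0.850, 1.178).

(0.850, 1.178)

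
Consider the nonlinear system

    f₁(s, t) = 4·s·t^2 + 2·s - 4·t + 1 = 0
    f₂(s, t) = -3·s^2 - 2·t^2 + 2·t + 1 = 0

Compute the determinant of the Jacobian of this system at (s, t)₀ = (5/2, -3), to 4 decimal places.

-428.0000

J = [[4·t^2 + 2, 8·s·t - 4], [-6·s, -4·t + 2]].
At the point, J = [[38.0000, -64.0000], [-15.0000, 14.0000]].
det J = -428.0000.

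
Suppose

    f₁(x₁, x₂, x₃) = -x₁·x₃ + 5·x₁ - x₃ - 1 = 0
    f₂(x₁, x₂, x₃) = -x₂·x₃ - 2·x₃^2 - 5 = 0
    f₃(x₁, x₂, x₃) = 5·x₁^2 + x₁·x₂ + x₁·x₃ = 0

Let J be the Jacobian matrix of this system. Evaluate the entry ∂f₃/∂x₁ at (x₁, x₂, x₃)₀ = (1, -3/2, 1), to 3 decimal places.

9.500

∂f₃/∂x₁ = 10·x₁ + x₂ + x₃.
At (1, -3/2, 1) this is 9.500.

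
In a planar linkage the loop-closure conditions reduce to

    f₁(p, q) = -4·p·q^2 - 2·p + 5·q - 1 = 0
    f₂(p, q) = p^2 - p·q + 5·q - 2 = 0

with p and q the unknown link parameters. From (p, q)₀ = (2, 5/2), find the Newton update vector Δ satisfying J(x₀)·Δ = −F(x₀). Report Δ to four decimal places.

At (2, 5/2): F = (-42.5000, 9.5000).
Jacobian J = [[-4·q^2 - 2, -8·p·q + 5], [2·p - q, -p + 5]].
At the point, J = [[-27.0000, -35.0000], [1.5000, 3.0000]] (det J = -28.5000).
Solving J·Δ = −F gives Δ = (7.1930, -6.7632).

(7.1930, -6.7632)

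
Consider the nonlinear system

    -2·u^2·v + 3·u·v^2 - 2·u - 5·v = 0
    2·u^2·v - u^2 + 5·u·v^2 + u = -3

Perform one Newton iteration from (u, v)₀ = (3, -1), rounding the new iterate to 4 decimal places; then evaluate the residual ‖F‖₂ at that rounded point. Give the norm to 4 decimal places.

At (3, -1): F = (26.0000, -6.0000).
Jacobian J = [[-4·u·v + 3·v^2 - 2, -2·u^2 + 6·u·v - 5], [4·u·v - 2·u + 5·v^2 + 1, 2·u^2 + 10·u·v]].
At the point, J = [[13.0000, -41.0000], [-12.0000, -12.0000]] (det J = -648.0000).
Solving J·Δ = −F gives Δ = (-0.8611, 0.3611).
Then the next iterate is (u, v)₁ = (2.1389, -0.6389).
Re-evaluating at (2.1389, -0.6389): F = (7.381752, -0.916369), so ‖F‖₂ = 7.4384.

7.4384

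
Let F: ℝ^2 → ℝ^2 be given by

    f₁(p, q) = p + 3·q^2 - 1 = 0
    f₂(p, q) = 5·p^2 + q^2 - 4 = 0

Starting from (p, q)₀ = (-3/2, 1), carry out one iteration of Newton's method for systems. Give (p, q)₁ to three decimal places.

(-0.973, 0.829)

At (-3/2, 1): F = (0.500, 8.250).
Jacobian J = [[1, 6·q], [10·p, 2·q]].
At the point, J = [[1.000, 6.000], [-15.000, 2.000]] (det J = 92.000).
Solving J·Δ = −F gives Δ = (0.527, -0.171).
Then the next iterate is (p, q)₁ = (-0.973, 0.829).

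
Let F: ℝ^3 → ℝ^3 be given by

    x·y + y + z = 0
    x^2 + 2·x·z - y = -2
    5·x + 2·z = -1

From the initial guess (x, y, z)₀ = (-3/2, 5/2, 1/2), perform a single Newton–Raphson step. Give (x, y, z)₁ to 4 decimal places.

At (-3/2, 5/2, 1/2): F = (-0.7500, 0.2500, -5.5000).
Jacobian J = [[y, x + 1, 1], [2·x + 2·z, -1, 2·x], [5, 0, 2]].
At the point, J = [[2.5000, -0.5000, 1.0000], [-2.0000, -1.0000, -3.0000], [5.0000, 0.0000, 2.0000]] (det J = 5.5000).
Solving J·Δ = −F gives Δ = (2.1818, 4.0000, -2.7045).
Then the next iterate is (x, y, z)₁ = (0.6818, 6.5000, -2.2045).

(0.6818, 6.5000, -2.2045)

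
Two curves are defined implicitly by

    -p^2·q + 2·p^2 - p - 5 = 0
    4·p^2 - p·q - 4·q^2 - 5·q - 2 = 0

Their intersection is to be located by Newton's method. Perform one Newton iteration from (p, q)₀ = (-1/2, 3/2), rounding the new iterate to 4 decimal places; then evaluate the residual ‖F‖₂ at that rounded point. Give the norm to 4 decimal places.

34.0444

At (-1/2, 3/2): F = (-4.3750, -16.7500).
Jacobian J = [[-2·p·q + 4·p - 1, -p^2], [8·p - q, -p - 8·q - 5]].
At the point, J = [[-1.5000, -0.2500], [-5.5000, -16.5000]] (det J = 23.3750).
Solving J·Δ = −F gives Δ = (-2.9091, -0.0455).
Then the next iterate is (p, q)₁ = (-3.4091, 1.4545).
Re-evaluating at (-3.4091, 1.4545): F = (4.748881, 33.711606), so ‖F‖₂ = 34.0444.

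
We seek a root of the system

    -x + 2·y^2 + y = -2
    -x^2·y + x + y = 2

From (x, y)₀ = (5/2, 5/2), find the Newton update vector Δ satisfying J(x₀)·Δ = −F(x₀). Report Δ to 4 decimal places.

(-0.4763, -1.3615)

At (5/2, 5/2): F = (14.5000, -12.6250).
Jacobian J = [[-1, 4·y + 1], [-2·x·y + 1, -x^2 + 1]].
At the point, J = [[-1.0000, 11.0000], [-11.5000, -5.2500]] (det J = 131.7500).
Solving J·Δ = −F gives Δ = (-0.4763, -1.3615).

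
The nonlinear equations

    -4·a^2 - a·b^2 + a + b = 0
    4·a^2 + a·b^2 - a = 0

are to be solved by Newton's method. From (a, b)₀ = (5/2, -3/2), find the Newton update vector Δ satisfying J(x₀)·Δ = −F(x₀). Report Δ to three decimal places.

(-0.794, 1.500)

At (5/2, -3/2): F = (-29.625, 28.125).
Jacobian J = [[-8·a - b^2 + 1, -2·a·b + 1], [8·a + b^2 - 1, 2·a·b]].
At the point, J = [[-21.250, 8.500], [21.250, -7.500]] (det J = -21.250).
Solving J·Δ = −F gives Δ = (-0.794, 1.500).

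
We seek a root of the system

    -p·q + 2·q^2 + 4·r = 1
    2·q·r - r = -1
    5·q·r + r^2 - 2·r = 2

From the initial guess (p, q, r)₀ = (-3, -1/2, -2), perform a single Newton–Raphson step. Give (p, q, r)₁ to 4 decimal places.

(17.5000, 0.9643, -2.4286)

At (-3, -1/2, -2): F = (-10.0000, 5.0000, 11.0000).
Jacobian J = [[-q, -p + 4·q, 4], [0, 2·r, 2·q - 1], [0, 5·r, 5·q + 2·r - 2]].
At the point, J = [[0.5000, 1.0000, 4.0000], [0.0000, -4.0000, -2.0000], [0.0000, -10.0000, -8.5000]] (det J = 7.0000).
Solving J·Δ = −F gives Δ = (20.5000, 1.4643, -0.4286).
Then the next iterate is (p, q, r)₁ = (17.5000, 0.9643, -2.4286).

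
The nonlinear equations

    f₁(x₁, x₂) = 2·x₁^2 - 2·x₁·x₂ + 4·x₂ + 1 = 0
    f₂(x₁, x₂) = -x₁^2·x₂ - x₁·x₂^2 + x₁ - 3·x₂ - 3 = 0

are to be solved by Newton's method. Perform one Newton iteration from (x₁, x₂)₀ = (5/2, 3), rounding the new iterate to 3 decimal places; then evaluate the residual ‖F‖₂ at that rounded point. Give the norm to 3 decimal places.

19.222

At (5/2, 3): F = (10.500, -50.750).
Jacobian J = [[4·x₁ - 2·x₂, -2·x₁ + 4], [-2·x₁·x₂ - x₂^2 + 1, -x₁^2 - 2·x₁·x₂ - 3]].
At the point, J = [[4.000, -1.000], [-23.000, -24.250]] (det J = -120.000).
Solving J·Δ = −F gives Δ = (-2.545, 0.321).
Then the next iterate is (x₁, x₂)₁ = (-0.045, 3.321).
Re-evaluating at (-0.045, 3.321): F = (14.58694, -12.51842), so ‖F‖₂ = 19.222.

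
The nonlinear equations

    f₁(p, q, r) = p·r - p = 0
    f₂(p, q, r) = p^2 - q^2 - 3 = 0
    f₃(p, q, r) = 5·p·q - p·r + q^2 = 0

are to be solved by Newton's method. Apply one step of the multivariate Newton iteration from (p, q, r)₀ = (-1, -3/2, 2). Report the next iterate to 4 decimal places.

At (-1, -3/2, 2): F = (-1.0000, -4.2500, 11.7500).
Jacobian J = [[r - 1, 0, p], [2·p, -2·q, 0], [5·q - r, 5·p + 2·q, -p]].
At the point, J = [[1.0000, 0.0000, -1.0000], [-2.0000, 3.0000, 0.0000], [-9.5000, -8.0000, 1.0000]] (det J = -41.5000).
Solving J·Δ = −F gives Δ = (-0.0422, 1.3886, -1.0422).
Then the next iterate is (p, q, r)₁ = (-1.0422, -0.1114, 0.9578).

(-1.0422, -0.1114, 0.9578)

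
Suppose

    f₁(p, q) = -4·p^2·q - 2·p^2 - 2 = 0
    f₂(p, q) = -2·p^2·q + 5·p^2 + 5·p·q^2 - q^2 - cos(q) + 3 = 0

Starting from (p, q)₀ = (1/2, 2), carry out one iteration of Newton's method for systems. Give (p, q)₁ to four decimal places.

At (1/2, 2): F = (-4.5000, 9.666147).
Jacobian J = [[-8·p·q - 4·p, -4·p^2], [-4·p·q + 10·p + 5·q^2, -2·p^2 + 10·p·q - 2·q + sin(q)]].
At the point, J = [[-10.0000, -1.0000], [21.0000, 6.409297]] (det J = -43.092974).
Solving J·Δ = −F gives Δ = (-0.4450, -0.0502).
Then the next iterate is (p, q)₁ = (0.0550, 1.9498).

(0.0550, 1.9498)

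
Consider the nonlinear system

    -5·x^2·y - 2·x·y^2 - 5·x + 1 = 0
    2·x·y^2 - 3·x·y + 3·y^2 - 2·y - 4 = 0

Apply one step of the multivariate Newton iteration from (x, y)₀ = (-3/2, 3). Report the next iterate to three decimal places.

(-4.848, 13.652)

At (-3/2, 3): F = (1.750, 3.500).
Jacobian J = [[-10·x·y - 2·y^2 - 5, -5·x^2 - 4·x·y], [2·y^2 - 3·y, 4·x·y - 3·x + 6·y - 2]].
At the point, J = [[22.000, 6.750], [9.000, 2.500]] (det J = -5.750).
Solving J·Δ = −F gives Δ = (-3.348, 10.652).
Then the next iterate is (x, y)₁ = (-4.848, 13.652).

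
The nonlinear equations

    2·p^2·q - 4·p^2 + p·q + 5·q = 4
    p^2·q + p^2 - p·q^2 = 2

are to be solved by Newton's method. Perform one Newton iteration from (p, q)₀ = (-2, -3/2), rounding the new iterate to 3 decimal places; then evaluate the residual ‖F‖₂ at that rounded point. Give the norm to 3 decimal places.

13.137

At (-2, -3/2): F = (-36.500, 0.500).
Jacobian J = [[4·p·q - 8·p + q, 2·p^2 + p + 5], [2·p·q + 2·p - q^2, p^2 - 2·p·q]].
At the point, J = [[26.500, 11.000], [-0.250, -2.000]] (det J = -50.250).
Solving J·Δ = −F gives Δ = (1.343, 0.082).
Then the next iterate is (p, q)₁ = (-0.657, -1.418).
Re-evaluating at (-0.657, -1.418): F = (-13.10913, -0.85938), so ‖F‖₂ = 13.137.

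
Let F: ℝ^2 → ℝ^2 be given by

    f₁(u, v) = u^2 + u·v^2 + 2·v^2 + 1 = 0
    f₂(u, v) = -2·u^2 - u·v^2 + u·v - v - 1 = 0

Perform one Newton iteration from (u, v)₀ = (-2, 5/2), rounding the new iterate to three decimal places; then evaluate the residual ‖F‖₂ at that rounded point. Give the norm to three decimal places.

33.533

At (-2, 5/2): F = (5.000, -4.000).
Jacobian J = [[2·u + v^2, 2·u·v + 4·v], [-4·u - v^2 + v, -2·u·v + u - 1]].
At the point, J = [[2.250, 0.000], [4.250, 7.000]] (det J = 15.750).
Solving J·Δ = −F gives Δ = (-2.222, 1.921).
Then the next iterate is (u, v)₁ = (-4.222, 4.421).
Re-evaluating at (-4.222, 4.421): F = (-24.60424, 22.78298), so ‖F‖₂ = 33.533.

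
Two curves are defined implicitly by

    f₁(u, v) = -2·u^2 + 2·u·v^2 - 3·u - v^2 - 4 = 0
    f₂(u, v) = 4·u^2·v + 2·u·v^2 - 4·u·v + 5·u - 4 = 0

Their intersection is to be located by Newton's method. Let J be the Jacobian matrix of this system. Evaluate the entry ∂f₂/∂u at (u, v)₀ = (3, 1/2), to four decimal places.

15.5000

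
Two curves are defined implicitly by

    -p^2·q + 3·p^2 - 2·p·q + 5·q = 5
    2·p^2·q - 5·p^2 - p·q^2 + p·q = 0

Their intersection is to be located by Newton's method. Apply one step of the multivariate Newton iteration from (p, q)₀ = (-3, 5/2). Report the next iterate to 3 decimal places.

(0.387, 2.548)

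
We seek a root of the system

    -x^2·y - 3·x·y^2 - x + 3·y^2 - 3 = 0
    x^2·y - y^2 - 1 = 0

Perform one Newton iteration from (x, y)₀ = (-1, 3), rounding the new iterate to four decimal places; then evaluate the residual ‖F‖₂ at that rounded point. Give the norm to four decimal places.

At (-1, 3): F = (49.0000, -7.0000).
Jacobian J = [[-2·x·y - 3·y^2 - 1, -x^2 - 6·x·y + 6·y], [2·x·y, x^2 - 2·y]].
At the point, J = [[-22.0000, 35.0000], [-6.0000, -5.0000]] (det J = 320.0000).
Solving J·Δ = −F gives Δ = (0.0000, -1.4000).
Then the next iterate is (x, y)₁ = (-1.0000, 1.6000).
Re-evaluating at (-1.0000, 1.6000): F = (11.7600, -1.9600), so ‖F‖₂ = 11.9222.

11.9222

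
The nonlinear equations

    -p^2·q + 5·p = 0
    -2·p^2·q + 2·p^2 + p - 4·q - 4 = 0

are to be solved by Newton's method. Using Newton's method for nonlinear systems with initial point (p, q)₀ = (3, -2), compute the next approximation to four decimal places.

At (3, -2): F = (33.0000, 61.0000).
Jacobian J = [[-2·p·q + 5, -p^2], [-4·p·q + 4·p + 1, -2·p^2 - 4]].
At the point, J = [[17.0000, -9.0000], [37.0000, -22.0000]] (det J = -41.0000).
Solving J·Δ = −F gives Δ = (-4.3171, -4.4878).
Then the next iterate is (p, q)₁ = (-1.3171, -6.4878).

(-1.3171, -6.4878)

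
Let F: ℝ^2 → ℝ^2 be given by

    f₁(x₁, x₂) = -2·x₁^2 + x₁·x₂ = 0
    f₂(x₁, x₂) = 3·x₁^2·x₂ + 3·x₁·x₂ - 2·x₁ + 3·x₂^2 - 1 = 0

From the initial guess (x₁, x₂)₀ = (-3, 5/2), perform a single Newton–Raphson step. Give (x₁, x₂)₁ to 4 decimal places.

At (-3, 5/2): F = (-25.5000, 68.7500).
Jacobian J = [[-4·x₁ + x₂, x₁], [6·x₁·x₂ + 3·x₂ - 2, 3·x₁^2 + 3·x₁ + 6·x₂]].
At the point, J = [[14.5000, -3.0000], [-39.5000, 33.0000]] (det J = 360.0000).
Solving J·Δ = −F gives Δ = (1.7646, 0.0288).
Then the next iterate is (x₁, x₂)₁ = (-1.2354, 2.5288).

(-1.2354, 2.5288)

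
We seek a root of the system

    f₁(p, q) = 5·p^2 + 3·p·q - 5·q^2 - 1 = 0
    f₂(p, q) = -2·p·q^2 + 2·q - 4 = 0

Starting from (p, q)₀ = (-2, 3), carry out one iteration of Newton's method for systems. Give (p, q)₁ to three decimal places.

At (-2, 3): F = (-44.000, 38.000).
Jacobian J = [[10·p + 3·q, 3·p - 10·q], [-2·q^2, -4·p·q + 2]].
At the point, J = [[-11.000, -36.000], [-18.000, 26.000]] (det J = -934.000).
Solving J·Δ = −F gives Δ = (0.240, -1.296).
Then the next iterate is (p, q)₁ = (-1.760, 1.704).

(-1.760, 1.704)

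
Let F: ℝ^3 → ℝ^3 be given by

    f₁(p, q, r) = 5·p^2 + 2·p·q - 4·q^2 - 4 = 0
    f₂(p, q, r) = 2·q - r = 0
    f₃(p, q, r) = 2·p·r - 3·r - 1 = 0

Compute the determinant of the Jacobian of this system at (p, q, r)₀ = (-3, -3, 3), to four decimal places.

J = [[10·p + 2·q, 2·p - 8·q, 0], [0, 2, -1], [2·r, 0, 2·p - 3]].
At the point, J = [[-36.0000, 18.0000, 0.0000], [0.0000, 2.0000, -1.0000], [6.0000, 0.0000, -9.0000]].
det J = 540.0000.

540.0000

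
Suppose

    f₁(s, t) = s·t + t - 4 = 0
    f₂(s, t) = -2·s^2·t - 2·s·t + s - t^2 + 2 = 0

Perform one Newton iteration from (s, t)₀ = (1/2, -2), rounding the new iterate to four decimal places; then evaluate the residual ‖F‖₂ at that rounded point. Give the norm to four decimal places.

3.4979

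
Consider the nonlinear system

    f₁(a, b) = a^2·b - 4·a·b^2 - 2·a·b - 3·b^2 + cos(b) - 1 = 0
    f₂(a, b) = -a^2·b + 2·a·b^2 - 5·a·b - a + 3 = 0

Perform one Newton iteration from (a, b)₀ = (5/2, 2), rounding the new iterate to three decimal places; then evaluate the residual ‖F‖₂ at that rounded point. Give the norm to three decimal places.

At (5/2, 2): F = (-50.91615, -17.000).
Jacobian J = [[2·a·b - 4·b^2 - 2·b, a^2 - 8·a·b - 2·a - 6·b - sin(b)], [-2·a·b + 2·b^2 - 5·b - 1, -a^2 + 4·a·b - 5·a]].
At the point, J = [[-10.000, -51.65930], [-13.000, 1.250]] (det J = -684.07087).
Solving J·Δ = −F gives Δ = (-1.377, -0.719).
Then the next iterate is (a, b)₁ = (1.123, 1.281).
Re-evaluating at (1.123, 1.281): F = (-14.26994, -3.24572), so ‖F‖₂ = 14.634.

14.634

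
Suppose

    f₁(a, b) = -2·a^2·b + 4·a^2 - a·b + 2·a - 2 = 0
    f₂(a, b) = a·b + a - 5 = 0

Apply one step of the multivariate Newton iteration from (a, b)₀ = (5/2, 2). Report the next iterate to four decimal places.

(1.7778, 1.8667)

At (5/2, 2): F = (-2.0000, 2.5000).
Jacobian J = [[-4·a·b + 8·a - b + 2, -2·a^2 - a], [b + 1, a]].
At the point, J = [[0.0000, -15.0000], [3.0000, 2.5000]] (det J = 45.0000).
Solving J·Δ = −F gives Δ = (-0.7222, -0.1333).
Then the next iterate is (a, b)₁ = (1.7778, 1.8667).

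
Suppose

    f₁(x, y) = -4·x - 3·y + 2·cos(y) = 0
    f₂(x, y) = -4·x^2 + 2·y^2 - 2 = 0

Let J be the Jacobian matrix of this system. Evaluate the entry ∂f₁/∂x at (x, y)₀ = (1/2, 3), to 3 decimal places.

∂f₁/∂x = -4.
At (1/2, 3) this is -4.000.

-4.000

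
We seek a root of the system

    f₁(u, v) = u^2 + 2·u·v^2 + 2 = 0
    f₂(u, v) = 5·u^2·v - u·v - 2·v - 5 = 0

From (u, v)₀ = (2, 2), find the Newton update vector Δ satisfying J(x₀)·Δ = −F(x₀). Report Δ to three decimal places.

(-0.192, -1.231)

At (2, 2): F = (22.000, 27.000).
Jacobian J = [[2·u + 2·v^2, 4·u·v], [10·u·v - v, 5·u^2 - u - 2]].
At the point, J = [[12.000, 16.000], [38.000, 16.000]] (det J = -416.000).
Solving J·Δ = −F gives Δ = (-0.192, -1.231).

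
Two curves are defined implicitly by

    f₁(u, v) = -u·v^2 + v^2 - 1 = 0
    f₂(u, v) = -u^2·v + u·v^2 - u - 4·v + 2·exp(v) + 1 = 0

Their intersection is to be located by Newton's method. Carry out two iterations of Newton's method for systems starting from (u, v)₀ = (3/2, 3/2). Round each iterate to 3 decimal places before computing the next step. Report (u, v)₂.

At (3/2, 3/2): F = (-2.125, 2.46338).
Jacobian J = [[-v^2, -2·u·v + 2·v], [-2·u·v + v^2 - 1, -u^2 + 2·u·v + 2·exp(v) - 4]].
At the point, J = [[-2.250, -1.500], [-3.250, 7.21338]] (det J = -21.10510).
Solving J·Δ = −F gives Δ = (-0.551, -0.590).
Then the next iterate is (u, v)₁ = (0.949, 0.910).
Round to (0.949, 0.910) and repeat: F = (-0.95777, 1.34597), J = [[-0.82810, 0.09282], [-1.89908, 1.79522]].
Δ = (-1.408, -2.239), so (u, v)₂ = (-0.459, -1.329).

(-0.459, -1.329)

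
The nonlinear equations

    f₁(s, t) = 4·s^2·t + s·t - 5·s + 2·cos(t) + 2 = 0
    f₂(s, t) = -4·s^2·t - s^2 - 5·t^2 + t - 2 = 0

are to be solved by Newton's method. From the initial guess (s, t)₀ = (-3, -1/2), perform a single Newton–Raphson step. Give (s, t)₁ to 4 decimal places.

(25.0973, -5.9445)

At (-3, -1/2): F = (2.255165, 5.2500).
Jacobian J = [[8·s·t + t - 5, 4·s^2 + s - 2·sin(t)], [-8·s·t - 2·s, -4·s^2 - 10·t + 1]].
At the point, J = [[6.5000, 33.958851], [-6.0000, -30.0000]] (det J = 8.753106).
Solving J·Δ = −F gives Δ = (28.0973, -5.4445).
Then the next iterate is (s, t)₁ = (25.0973, -5.9445).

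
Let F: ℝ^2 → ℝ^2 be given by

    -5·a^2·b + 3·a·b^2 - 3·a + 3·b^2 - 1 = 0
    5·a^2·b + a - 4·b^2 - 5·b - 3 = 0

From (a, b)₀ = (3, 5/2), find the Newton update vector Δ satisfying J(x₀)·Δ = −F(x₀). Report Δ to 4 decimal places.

At (3, 5/2): F = (-47.5000, 75.0000).
Jacobian J = [[-10·a·b + 3·b^2 - 3, -5·a^2 + 6·a·b + 6·b], [10·a·b + 1, 5·a^2 - 8·b - 5]].
At the point, J = [[-59.2500, 15.0000], [76.0000, 20.0000]] (det J = -2325.0000).
Solving J·Δ = −F gives Δ = (-0.8925, -0.3586).

(-0.8925, -0.3586)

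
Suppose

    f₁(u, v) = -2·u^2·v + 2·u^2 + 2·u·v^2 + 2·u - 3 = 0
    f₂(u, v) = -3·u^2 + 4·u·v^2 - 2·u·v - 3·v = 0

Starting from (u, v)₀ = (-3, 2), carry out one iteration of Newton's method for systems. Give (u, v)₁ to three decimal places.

At (-3, 2): F = (-51.000, -69.000).
Jacobian J = [[-4·u·v + 4·u + 2·v^2 + 2, -2·u^2 + 4·u·v], [-6·u + 4·v^2 - 2·v, 8·u·v - 2·u - 3]].
At the point, J = [[22.000, -42.000], [30.000, -45.000]] (det J = 270.000).
Solving J·Δ = −F gives Δ = (2.233, -0.044).
Then the next iterate is (u, v)₁ = (-0.767, 1.956).

(-0.767, 1.956)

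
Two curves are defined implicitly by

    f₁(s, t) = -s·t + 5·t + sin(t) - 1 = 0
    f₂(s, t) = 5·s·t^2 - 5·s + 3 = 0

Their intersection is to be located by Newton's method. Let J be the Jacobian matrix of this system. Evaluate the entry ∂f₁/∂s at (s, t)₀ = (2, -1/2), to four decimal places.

0.5000

∂f₁/∂s = -t.
At (2, -1/2) this is 0.5000.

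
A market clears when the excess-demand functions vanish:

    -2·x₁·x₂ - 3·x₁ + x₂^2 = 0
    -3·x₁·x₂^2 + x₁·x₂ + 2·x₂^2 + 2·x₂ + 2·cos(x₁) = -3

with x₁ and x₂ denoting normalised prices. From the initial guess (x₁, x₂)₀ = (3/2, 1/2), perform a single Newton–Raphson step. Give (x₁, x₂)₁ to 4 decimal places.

(1.8278, -3.0306)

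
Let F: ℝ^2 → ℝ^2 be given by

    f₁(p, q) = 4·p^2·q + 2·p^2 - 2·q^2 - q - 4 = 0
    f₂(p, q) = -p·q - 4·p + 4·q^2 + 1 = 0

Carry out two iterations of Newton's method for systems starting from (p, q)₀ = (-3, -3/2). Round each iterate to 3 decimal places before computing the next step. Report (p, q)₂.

At (-3, -3/2): F = (-43.000, 17.500).
Jacobian J = [[8·p·q + 4·p, 4·p^2 - 4·q - 1], [-q - 4, -p + 8·q]].
At the point, J = [[24.000, 41.000], [-2.500, -9.000]] (det J = -113.500).
Solving J·Δ = −F gives Δ = (-2.912, 2.753).
Then the next iterate is (p, q)₁ = (-5.912, 1.253).
Round to (-5.912, 1.253) and repeat: F = (236.68861, 38.33577), J = [[-82.90989, 133.79498], [-5.253, 15.936]].
Δ = (-2.195, -3.129), so (p, q)₂ = (-8.107, -1.876).

(-8.107, -1.876)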